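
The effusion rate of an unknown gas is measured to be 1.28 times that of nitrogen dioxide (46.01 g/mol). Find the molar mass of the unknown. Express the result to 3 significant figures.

Graham's law gives rate_X/rate_NO₂ = √(M_NO₂/M_X).
1.28 = √(46.01/M_X)
M_X = 46.01 / 1.28² = 46.01 / 1.638 = 28.1 g/mol

28.1 g/mol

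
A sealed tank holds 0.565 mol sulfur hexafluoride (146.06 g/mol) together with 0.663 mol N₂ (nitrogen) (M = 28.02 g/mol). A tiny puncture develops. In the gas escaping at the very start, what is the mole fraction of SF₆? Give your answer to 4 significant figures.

Effusion rate of each component ∝ n_i/√M_i (partial pressure × 1/√M).
Mole fraction of SF₆ in the effusate = (n_SF₆/√M_SF₆) / (n_SF₆/√M_SF₆ + n_N₂/√M_N₂)
= (0.565/√146.06) / (0.565/√146.06 + 0.663/√28.02) = 0.04675/(0.04675 + 0.1253) = 0.2718.

0.2718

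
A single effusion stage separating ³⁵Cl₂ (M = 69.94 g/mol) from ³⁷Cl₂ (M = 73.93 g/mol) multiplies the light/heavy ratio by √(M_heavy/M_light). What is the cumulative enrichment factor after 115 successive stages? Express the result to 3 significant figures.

Overall factor = α^115 with α = √(73.93/69.94), i.e. (73.93/69.94)^(115/2).
= 1.05705^(115/2) = 24.3.

24.3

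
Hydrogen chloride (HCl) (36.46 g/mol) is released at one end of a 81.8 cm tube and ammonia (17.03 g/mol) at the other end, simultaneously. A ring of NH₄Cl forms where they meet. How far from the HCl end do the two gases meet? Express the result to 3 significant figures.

Graham's law gives d_HCl/d_NH₃ = rate_HCl/rate_NH₃ = √(M_NH₃/M_HCl) = √(17.03/36.46) = 0.6834.
With d_HCl + d_NH₃ = 81.8 cm, d_NH₃ = 81.8/(1 + 0.6834) = 48.59 cm.
d_HCl = 81.8 − 48.59 = 33.2 cm.

33.2 cm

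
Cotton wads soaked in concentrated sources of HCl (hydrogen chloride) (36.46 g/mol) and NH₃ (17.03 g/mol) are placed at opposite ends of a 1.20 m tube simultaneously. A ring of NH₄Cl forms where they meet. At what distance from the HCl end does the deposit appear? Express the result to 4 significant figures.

The fronts meet when d_HCl + d_NH₃ = L with d_HCl/d_NH₃ = √(M_NH₃/M_HCl) (Graham's law). Here √(M_NH₃/M_HCl) = √(17.03/36.46) = 0.6834.
With d_HCl + d_NH₃ = 1.20 m, d_NH₃ = 1.20/(1 + 0.6834) = 0.7128 m.
d_HCl = 1.20 − 0.7128 = 0.4872 m.

0.4872 m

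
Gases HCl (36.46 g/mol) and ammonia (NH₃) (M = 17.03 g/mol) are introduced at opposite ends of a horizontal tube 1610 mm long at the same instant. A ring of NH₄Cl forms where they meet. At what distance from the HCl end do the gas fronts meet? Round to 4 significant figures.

The fronts meet when d_HCl + d_NH₃ = L with d_HCl/d_NH₃ = √(M_NH₃/M_HCl) (Graham's law). Here √(M_NH₃/M_HCl) = √(17.03/36.46) = 0.6834.
With d_HCl + d_NH₃ = 1610 mm, d_NH₃ = 1610/(1 + 0.6834) = 956.4 mm.
d_HCl = 1610 − 956.4 = 653.6 mm.

653.6 mm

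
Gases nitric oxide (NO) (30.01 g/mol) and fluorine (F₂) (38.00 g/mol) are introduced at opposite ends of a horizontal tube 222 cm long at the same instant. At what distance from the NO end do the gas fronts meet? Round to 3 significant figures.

The fronts meet when d_NO + d_F₂ = L with d_NO/d_F₂ = √(M_F₂/M_NO) (Graham's law). Here √(M_F₂/M_NO) = √(38.00/30.01) = 1.125.
With d_NO + d_F₂ = 222 cm, d_F₂ = 222/(1 + 1.125) = 104.5 cm.
d_NO = 222 − 104.5 = 118 cm.

118 cm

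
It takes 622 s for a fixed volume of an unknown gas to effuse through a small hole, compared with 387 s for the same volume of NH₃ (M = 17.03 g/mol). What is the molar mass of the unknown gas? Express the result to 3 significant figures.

From Graham's law, t_X/t_NH₃ = √(M_X/M_NH₃).
622/387 = 1.607 = √(M_X/17.03)
M_X = 17.03 × 1.607² = 17.03 × 2.583 = 44.0 g/mol

44.0 g/mol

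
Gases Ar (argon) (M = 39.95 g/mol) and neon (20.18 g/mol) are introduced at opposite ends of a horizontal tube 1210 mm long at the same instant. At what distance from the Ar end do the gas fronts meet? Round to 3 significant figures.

The fronts meet when d_Ar + d_Ne = L with d_Ar/d_Ne = √(M_Ne/M_Ar) (Graham's law). Here √(M_Ne/M_Ar) = √(20.18/39.95) = 0.7107.
With d_Ar + d_Ne = 1210 mm, d_Ne = 1210/(1 + 0.7107) = 707.3 mm.
d_Ar = 1210 − 707.3 = 503 mm.

503 mm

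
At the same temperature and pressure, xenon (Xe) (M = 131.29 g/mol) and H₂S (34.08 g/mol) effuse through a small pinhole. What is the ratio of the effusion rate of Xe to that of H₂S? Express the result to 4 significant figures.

Using Graham's law: rate_Xe/rate_H₂S = √(M_H₂S/M_Xe) = √(34.08/131.29) = √0.2596 = 0.5095.

0.5095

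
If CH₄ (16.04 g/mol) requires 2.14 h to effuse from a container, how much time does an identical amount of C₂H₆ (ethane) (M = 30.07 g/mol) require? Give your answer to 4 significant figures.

2.930 h

Since effusion rate ∝ 1/√M, t_C₂H₆/t_CH₄ = √(M_C₂H₆/M_CH₄) = √(30.07/16.04) = √1.875 = 1.369.
So the time for C₂H₆ is 2.14 × 1.369 = 2.930 h.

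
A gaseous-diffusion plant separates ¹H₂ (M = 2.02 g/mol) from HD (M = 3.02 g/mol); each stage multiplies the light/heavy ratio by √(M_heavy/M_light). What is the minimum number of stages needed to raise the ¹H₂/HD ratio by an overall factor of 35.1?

18

Per stage α = (3.02/2.02)^(1/2) = 1.49505^0.5, giving ln α = 0.2011.
Need α^N ≥ 35.1 ⇒ N ≥ ln(35.1) / ln α = 3.558 / 0.2011 = 17.70.
Rounding up, N = 18 stages.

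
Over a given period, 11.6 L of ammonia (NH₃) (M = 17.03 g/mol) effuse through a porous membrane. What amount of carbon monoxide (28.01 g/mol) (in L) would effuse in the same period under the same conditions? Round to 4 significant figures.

Using Graham's law: rate_CO/rate_NH₃ = √(M_NH₃/M_CO) = √(17.03/28.01) = √0.6080 = 0.7797.
So the volume for CO is 11.6 × 0.7797 = 9.045 L.

9.045 L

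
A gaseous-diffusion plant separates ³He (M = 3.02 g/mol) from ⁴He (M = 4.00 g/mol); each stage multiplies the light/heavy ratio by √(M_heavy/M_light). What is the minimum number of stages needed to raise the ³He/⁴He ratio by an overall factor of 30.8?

Single-stage factor α = √(4.00/3.02), so ln α = ½ ln(1.32450) = 0.1405.
Need α^N ≥ 30.8 ⇒ N ≥ ln(30.8) / ln α = 3.428 / 0.1405 = 24.39.
So at least 25 stages are needed.

25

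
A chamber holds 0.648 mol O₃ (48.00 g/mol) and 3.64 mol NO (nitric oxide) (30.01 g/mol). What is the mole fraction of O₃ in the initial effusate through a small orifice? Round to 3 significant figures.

Effusion rate of each component ∝ n_i/√M_i (partial pressure × 1/√M).
x_O₃(eff) = (n_O₃/√M_O₃) / (n_O₃/√M_O₃ + n_NO/√M_NO)
= (0.648/√48.00) / (0.648/√48.00 + 3.64/√30.01) = 0.09353/(0.09353 + 0.6645) = 0.123.

0.123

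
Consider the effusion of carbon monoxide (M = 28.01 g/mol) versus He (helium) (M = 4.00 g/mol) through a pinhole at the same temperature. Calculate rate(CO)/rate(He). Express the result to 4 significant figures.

Using Graham's law: rate_CO/rate_He = √(M_He/M_CO) = √(4.00/28.01) = √0.1428 = 0.3779.

0.3779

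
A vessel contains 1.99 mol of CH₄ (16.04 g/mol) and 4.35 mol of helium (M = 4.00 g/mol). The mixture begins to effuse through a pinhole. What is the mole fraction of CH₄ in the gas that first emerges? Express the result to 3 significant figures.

The effusion rate of species i is ∝ p_i/√M_i ∝ n_i/√M_i.
Mole fraction of CH₄ in the effusate = (n_CH₄/√M_CH₄) / (n_CH₄/√M_CH₄ + n_He/√M_He)
= (1.99/√16.04) / (1.99/√16.04 + 4.35/√4.00) = 0.4969/(0.4969 + 2.175) = 0.186.

0.186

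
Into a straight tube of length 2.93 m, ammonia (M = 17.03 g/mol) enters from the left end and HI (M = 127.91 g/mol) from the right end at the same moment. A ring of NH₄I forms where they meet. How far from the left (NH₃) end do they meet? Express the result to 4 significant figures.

Distances travelled in equal time are proportional to diffusion rates, so d_NH₃/d_HI = √(M_HI/M_NH₃) = √(127.91/17.03) = 2.741.
With d_NH₃ + d_HI = 2.93 m, d_HI = 2.93/(1 + 2.741) = 0.7833 m.
d_NH₃ = 2.93 − 0.7833 = 2.147 m.

2.147 m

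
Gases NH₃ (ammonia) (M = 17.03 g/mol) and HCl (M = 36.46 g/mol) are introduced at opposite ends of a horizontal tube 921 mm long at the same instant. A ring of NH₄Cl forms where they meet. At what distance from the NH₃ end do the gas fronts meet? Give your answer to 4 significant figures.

547.1 mm

Distances travelled in equal time are proportional to diffusion rates, so d_NH₃/d_HCl = √(M_HCl/M_NH₃) = √(36.46/17.03) = 1.463.
With d_NH₃ + d_HCl = 921 mm, d_HCl = 921/(1 + 1.463) = 373.9 mm.
d_NH₃ = 921 − 373.9 = 547.1 mm.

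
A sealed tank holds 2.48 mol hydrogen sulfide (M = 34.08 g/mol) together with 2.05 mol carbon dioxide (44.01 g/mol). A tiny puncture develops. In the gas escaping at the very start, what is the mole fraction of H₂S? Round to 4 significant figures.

0.5789

Each component's effusion rate ∝ (its partial pressure)·(1/√M) ∝ n_i/√M_i.
So x_H₂S in the escaping gas = (n_H₂S/√M_H₂S) / Σ(n_i/√M_i)
= (2.48/√34.08) / (2.48/√34.08 + 2.05/√44.01) = 0.4248/(0.4248 + 0.3090) = 0.5789.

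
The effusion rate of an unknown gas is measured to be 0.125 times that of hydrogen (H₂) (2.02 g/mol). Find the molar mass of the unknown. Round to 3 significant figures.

From Graham's law, rate_X/rate_H₂ = √(M_H₂/M_X).
0.125 = √(2.02/M_X)
M_X = 2.02 / 0.125² = 2.02 / 0.01562 = 129 g/mol

129 g/mol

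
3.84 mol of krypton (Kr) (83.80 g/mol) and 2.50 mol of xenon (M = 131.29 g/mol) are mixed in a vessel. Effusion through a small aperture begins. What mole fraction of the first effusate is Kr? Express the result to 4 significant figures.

0.6578

Effusion rate of each component ∝ n_i/√M_i (partial pressure × 1/√M).
So x_Kr in the escaping gas = (n_Kr/√M_Kr) / Σ(n_i/√M_i)
= (3.84/√83.80) / (3.84/√83.80 + 2.50/√131.29) = 0.4195/(0.4195 + 0.2182) = 0.6578.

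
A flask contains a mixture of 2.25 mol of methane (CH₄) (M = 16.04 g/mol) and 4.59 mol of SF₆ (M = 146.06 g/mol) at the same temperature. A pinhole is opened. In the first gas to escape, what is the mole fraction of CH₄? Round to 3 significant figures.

The effusion rate of species i is ∝ p_i/√M_i ∝ n_i/√M_i.
Mole fraction of CH₄ in the effusate = (n_CH₄/√M_CH₄) / (n_CH₄/√M_CH₄ + n_SF₆/√M_SF₆)
= (2.25/√16.04) / (2.25/√16.04 + 4.59/√146.06) = 0.5618/(0.5618 + 0.3798) = 0.597.

0.597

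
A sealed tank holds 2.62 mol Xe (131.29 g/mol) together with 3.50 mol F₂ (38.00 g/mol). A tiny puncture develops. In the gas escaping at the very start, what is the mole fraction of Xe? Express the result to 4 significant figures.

Effusion rate of each component ∝ n_i/√M_i (partial pressure × 1/√M).
Mole fraction of Xe in the effusate = (n_Xe/√M_Xe) / (n_Xe/√M_Xe + n_F₂/√M_F₂)
= (2.62/√131.29) / (2.62/√131.29 + 3.50/√38.00) = 0.2287/(0.2287 + 0.5678) = 0.2871.

0.2871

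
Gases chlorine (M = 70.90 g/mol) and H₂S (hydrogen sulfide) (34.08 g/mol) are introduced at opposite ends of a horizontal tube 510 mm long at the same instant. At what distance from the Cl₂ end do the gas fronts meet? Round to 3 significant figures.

209 mm

Distances travelled in equal time are proportional to diffusion rates, so d_Cl₂/d_H₂S = √(M_H₂S/M_Cl₂) = √(34.08/70.90) = 0.6933.
With d_Cl₂ + d_H₂S = 510 mm, d_H₂S = 510/(1 + 0.6933) = 301.2 mm.
d_Cl₂ = 510 − 301.2 = 209 mm.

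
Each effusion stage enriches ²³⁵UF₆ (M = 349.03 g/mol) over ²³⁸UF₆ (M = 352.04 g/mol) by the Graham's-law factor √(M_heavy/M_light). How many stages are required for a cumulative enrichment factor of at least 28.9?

784

Single-stage factor α = √(352.04/349.03), so ln α = ½ ln(1.00862) = 0.004293.
Need α^N ≥ 28.9 ⇒ N ≥ ln(28.9) / ln α = 3.364 / 0.004293 = 783.48.
So at least 784 stages are needed.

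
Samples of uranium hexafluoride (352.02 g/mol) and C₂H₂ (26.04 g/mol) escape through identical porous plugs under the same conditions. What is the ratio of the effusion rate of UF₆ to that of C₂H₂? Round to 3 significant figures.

From Graham's law, rate_UF₆/rate_C₂H₂ = √(M_C₂H₂/M_UF₆) = √(26.04/352.02) = √0.07397 = 0.272.

0.272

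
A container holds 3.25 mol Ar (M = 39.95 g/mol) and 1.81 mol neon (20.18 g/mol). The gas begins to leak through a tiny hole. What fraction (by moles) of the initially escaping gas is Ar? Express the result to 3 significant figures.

Each component's effusion rate ∝ (its partial pressure)·(1/√M) ∝ n_i/√M_i.
Mole fraction of Ar in the effusate = (n_Ar/√M_Ar) / (n_Ar/√M_Ar + n_Ne/√M_Ne)
= (3.25/√39.95) / (3.25/√39.95 + 1.81/√20.18) = 0.5142/(0.5142 + 0.4029) = 0.561.

0.561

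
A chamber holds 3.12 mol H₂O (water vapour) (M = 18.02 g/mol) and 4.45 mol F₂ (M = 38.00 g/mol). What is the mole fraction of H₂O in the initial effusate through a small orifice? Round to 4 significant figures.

0.5045

The effusion rate of species i is ∝ p_i/√M_i ∝ n_i/√M_i.
x_H₂O(eff) = (n_H₂O/√M_H₂O) / (n_H₂O/√M_H₂O + n_F₂/√M_F₂)
= (3.12/√18.02) / (3.12/√18.02 + 4.45/√38.00) = 0.7350/(0.7350 + 0.7219) = 0.5045.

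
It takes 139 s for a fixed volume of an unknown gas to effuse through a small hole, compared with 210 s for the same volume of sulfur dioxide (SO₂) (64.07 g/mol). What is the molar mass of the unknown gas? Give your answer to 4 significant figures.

By Graham's law, t_X/t_SO₂ = √(M_X/M_SO₂).
139/210 = 0.6619 = √(M_X/64.07)
M_X = 64.07 × 0.6619² = 64.07 × 0.4381 = 28.07 g/mol

28.07 g/mol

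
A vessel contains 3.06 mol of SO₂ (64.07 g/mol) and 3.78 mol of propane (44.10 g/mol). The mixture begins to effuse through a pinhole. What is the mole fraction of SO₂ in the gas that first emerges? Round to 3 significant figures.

0.402

Effusion rate of each component ∝ n_i/√M_i (partial pressure × 1/√M).
So x_SO₂ in the escaping gas = (n_SO₂/√M_SO₂) / Σ(n_i/√M_i)
= (3.06/√64.07) / (3.06/√64.07 + 3.78/√44.10) = 0.3823/(0.3823 + 0.5692) = 0.402.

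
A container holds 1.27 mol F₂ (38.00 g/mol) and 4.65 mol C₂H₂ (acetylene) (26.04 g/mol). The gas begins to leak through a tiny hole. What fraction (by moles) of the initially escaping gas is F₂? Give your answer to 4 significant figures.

The effusion rate of species i is ∝ p_i/√M_i ∝ n_i/√M_i.
So x_F₂ in the escaping gas = (n_F₂/√M_F₂) / Σ(n_i/√M_i)
= (1.27/√38.00) / (1.27/√38.00 + 4.65/√26.04) = 0.2060/(0.2060 + 0.9112) = 0.1844.

0.1844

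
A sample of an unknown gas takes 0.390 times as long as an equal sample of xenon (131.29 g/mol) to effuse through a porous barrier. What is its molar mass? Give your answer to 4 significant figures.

By Graham's law, t_X/t_Xe = √(M_X/M_Xe).
0.390 = √(M_X/131.29)
M_X = 131.29 × 0.390² = 131.29 × 0.1521 = 19.97 g/mol

19.97 g/mol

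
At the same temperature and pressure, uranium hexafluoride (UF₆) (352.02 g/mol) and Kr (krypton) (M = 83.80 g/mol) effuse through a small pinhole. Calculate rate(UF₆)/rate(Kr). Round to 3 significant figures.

From Graham's law, rate_UF₆/rate_Kr = √(M_Kr/M_UF₆) = √(83.80/352.02) = √0.2381 = 0.488.

0.488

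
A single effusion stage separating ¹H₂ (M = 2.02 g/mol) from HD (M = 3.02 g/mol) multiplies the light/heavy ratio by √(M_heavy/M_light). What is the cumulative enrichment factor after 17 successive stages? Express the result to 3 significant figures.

30.5

Overall factor = α^17 with α = √(3.02/2.02), i.e. (3.02/2.02)^(17/2).
= 1.49505^(17/2) = 30.5.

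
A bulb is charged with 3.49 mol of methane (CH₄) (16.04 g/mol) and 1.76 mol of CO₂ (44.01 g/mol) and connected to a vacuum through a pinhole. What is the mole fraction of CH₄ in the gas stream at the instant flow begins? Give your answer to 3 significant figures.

Effusion rate of each component ∝ n_i/√M_i (partial pressure × 1/√M).
Mole fraction of CH₄ in the effusate = (n_CH₄/√M_CH₄) / (n_CH₄/√M_CH₄ + n_CO₂/√M_CO₂)
= (3.49/√16.04) / (3.49/√16.04 + 1.76/√44.01) = 0.8714/(0.8714 + 0.2653) = 0.767.

0.767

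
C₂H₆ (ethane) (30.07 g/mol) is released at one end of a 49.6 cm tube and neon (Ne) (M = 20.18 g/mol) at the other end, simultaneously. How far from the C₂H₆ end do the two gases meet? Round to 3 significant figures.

Graham's law gives d_C₂H₆/d_Ne = rate_C₂H₆/rate_Ne = √(M_Ne/M_C₂H₆) = √(20.18/30.07) = 0.8192.
With d_C₂H₆ + d_Ne = 49.6 cm, d_Ne = 49.6/(1 + 0.8192) = 27.26 cm.
d_C₂H₆ = 49.6 − 27.26 = 22.3 cm.

22.3 cm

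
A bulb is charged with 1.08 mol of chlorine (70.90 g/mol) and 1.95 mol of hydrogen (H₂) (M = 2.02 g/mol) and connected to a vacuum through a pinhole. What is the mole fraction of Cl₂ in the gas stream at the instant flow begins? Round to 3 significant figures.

0.0855

Effusion rate of each component ∝ n_i/√M_i (partial pressure × 1/√M).
Mole fraction of Cl₂ in the effusate = (n_Cl₂/√M_Cl₂) / (n_Cl₂/√M_Cl₂ + n_H₂/√M_H₂)
= (1.08/√70.90) / (1.08/√70.90 + 1.95/√2.02) = 0.1283/(0.1283 + 1.372) = 0.0855.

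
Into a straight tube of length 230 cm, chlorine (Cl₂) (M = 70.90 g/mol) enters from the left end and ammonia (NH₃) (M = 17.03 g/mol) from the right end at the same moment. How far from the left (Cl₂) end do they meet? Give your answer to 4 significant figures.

In equal time, each gas travels a distance ∝ its rate ∝ 1/√M, so d_Cl₂/d_NH₃ = √(M_NH₃/M_Cl₂) = √(17.03/70.90) = 0.4901.
With d_Cl₂ + d_NH₃ = 230 cm, d_NH₃ = 230/(1 + 0.4901) = 154.4 cm.
d_Cl₂ = 230 − 154.4 = 75.65 cm.

75.65 cm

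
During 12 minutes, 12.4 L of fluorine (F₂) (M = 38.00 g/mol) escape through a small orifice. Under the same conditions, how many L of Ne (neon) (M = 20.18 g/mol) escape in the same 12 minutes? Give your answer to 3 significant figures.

Using Graham's law: rate_Ne/rate_F₂ = √(M_F₂/M_Ne) = √(38.00/20.18) = √1.883 = 1.372.
So the volume for Ne is 12.4 × 1.372 = 17.0 L.

17.0 L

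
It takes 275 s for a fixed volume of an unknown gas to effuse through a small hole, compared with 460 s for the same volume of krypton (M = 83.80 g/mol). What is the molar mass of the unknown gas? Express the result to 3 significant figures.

Since effusion rate ∝ 1/√M, t_X/t_Kr = √(M_X/M_Kr).
275/460 = 0.5978 = √(M_X/83.80)
M_X = 83.80 × 0.5978² = 83.80 × 0.3574 = 29.9 g/mol

29.9 g/mol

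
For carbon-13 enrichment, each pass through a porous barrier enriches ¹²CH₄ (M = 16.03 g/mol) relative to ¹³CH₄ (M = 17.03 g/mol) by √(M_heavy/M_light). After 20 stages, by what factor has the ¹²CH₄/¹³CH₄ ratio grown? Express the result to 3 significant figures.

1.83

Overall factor = α^20 with α = √(17.03/16.03), i.e. (17.03/16.03)^(20/2).
= 1.06238^10 = 1.83.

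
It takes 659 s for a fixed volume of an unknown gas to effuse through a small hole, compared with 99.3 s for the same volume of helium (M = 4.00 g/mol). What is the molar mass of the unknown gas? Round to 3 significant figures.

176 g/mol

From Graham's law, t_X/t_He = √(M_X/M_He).
659/99.3 = 6.636 = √(M_X/4.00)
M_X = 4.00 × 6.636² = 4.00 × 44.04 = 176 g/mol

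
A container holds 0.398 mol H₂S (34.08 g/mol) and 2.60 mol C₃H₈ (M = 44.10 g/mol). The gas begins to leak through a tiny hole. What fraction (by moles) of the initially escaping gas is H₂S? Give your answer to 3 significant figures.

0.148

Each component's effusion rate ∝ (its partial pressure)·(1/√M) ∝ n_i/√M_i.
So x_H₂S in the escaping gas = (n_H₂S/√M_H₂S) / Σ(n_i/√M_i)
= (0.398/√34.08) / (0.398/√34.08 + 2.60/√44.10) = 0.06818/(0.06818 + 0.3915) = 0.148.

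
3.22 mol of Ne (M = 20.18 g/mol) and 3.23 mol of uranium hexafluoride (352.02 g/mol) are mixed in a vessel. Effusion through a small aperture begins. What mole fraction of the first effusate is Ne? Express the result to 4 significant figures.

0.8063

The effusion rate of species i is ∝ p_i/√M_i ∝ n_i/√M_i.
So x_Ne in the escaping gas = (n_Ne/√M_Ne) / Σ(n_i/√M_i)
= (3.22/√20.18) / (3.22/√20.18 + 3.23/√352.02) = 0.7168/(0.7168 + 0.1722) = 0.8063.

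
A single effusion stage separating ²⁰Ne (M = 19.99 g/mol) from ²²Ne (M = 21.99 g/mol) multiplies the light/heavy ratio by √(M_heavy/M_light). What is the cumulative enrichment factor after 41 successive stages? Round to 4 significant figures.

7.062

Each stage multiplies the ratio by α = √(21.99/19.99), so after 41 stages the overall factor is α^41 = (21.99/19.99)^(41/2).
= 1.10005^(41/2) = 7.062.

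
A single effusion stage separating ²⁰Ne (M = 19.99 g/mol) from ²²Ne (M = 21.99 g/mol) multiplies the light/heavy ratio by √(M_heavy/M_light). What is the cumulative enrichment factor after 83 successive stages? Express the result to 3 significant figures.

The single-stage factor is √(M_heavy/M_light), so 83 stages give [√(21.99/19.99)]^83 = (21.99/19.99)^(83/2).
= 1.10005^(83/2) = 52.3.

52.3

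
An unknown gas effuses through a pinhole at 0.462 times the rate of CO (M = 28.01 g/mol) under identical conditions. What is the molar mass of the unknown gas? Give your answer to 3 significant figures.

131 g/mol

Graham's law gives rate_X/rate_CO = √(M_CO/M_X).
0.462 = √(28.01/M_X)
M_X = 28.01 / 0.462² = 28.01 / 0.2134 = 131 g/mol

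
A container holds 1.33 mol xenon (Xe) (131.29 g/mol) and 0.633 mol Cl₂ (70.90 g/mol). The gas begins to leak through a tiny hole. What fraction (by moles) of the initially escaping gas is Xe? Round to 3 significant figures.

Each component's effusion rate ∝ (its partial pressure)·(1/√M) ∝ n_i/√M_i.
Mole fraction of Xe in the effusate = (n_Xe/√M_Xe) / (n_Xe/√M_Xe + n_Cl₂/√M_Cl₂)
= (1.33/√131.29) / (1.33/√131.29 + 0.633/√70.90) = 0.1161/(0.1161 + 0.07518) = 0.607.

0.607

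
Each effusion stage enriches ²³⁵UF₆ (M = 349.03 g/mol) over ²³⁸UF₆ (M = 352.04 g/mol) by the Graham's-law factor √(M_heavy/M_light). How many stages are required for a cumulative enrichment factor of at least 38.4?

850

Per stage α = (352.04/349.03)^(1/2) = 1.00862^0.5, giving ln α = 0.004293.
Need α^N ≥ 38.4 ⇒ N ≥ ln(38.4) / ln α = 3.648 / 0.004293 = 849.68.
Minimum whole number of stages: N = 850.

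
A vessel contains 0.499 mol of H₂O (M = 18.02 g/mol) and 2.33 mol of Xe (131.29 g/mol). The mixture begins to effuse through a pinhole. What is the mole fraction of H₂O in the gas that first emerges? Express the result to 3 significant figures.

The effusion rate of species i is ∝ p_i/√M_i ∝ n_i/√M_i.
x_H₂O(eff) = (n_H₂O/√M_H₂O) / (n_H₂O/√M_H₂O + n_Xe/√M_Xe)
= (0.499/√18.02) / (0.499/√18.02 + 2.33/√131.29) = 0.1176/(0.1176 + 0.2033) = 0.366.

0.366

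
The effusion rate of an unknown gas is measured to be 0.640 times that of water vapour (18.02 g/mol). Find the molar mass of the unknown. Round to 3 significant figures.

From Graham's law, rate_X/rate_H₂O = √(M_H₂O/M_X).
0.640 = √(18.02/M_X)
M_X = 18.02 / 0.640² = 18.02 / 0.4096 = 44.0 g/mol

44.0 g/mol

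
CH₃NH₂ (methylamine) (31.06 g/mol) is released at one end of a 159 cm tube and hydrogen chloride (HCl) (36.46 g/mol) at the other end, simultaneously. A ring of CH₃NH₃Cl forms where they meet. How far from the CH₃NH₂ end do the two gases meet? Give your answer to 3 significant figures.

The fronts meet when d_CH₃NH₂ + d_HCl = L with d_CH₃NH₂/d_HCl = √(M_HCl/M_CH₃NH₂) (Graham's law). Here √(M_HCl/M_CH₃NH₂) = √(36.46/31.06) = 1.083.
With d_CH₃NH₂ + d_HCl = 159 cm, d_HCl = 159/(1 + 1.083) = 76.32 cm.
d_CH₃NH₂ = 159 − 76.32 = 82.7 cm.

82.7 cm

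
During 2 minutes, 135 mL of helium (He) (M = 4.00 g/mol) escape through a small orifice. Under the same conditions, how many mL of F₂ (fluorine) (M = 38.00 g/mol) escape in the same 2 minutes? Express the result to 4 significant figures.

43.80 mL

Since effusion rate ∝ 1/√M, rate_F₂/rate_He = √(M_He/M_F₂) = √(4.00/38.00) = √0.1053 = 0.3244.
So the volume for F₂ is 135 × 0.3244 = 43.80 mL.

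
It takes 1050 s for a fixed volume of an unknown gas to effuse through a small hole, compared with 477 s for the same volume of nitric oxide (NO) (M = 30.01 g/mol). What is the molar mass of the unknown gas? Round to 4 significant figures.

145.4 g/mol

Since effusion rate ∝ 1/√M, t_X/t_NO = √(M_X/M_NO).
1050/477 = 2.201 = √(M_X/30.01)
M_X = 30.01 × 2.201² = 30.01 × 4.846 = 145.4 g/mol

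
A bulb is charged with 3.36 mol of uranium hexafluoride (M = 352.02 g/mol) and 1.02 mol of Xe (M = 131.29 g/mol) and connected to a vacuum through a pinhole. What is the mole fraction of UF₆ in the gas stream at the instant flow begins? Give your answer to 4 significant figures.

The effusion rate of species i is ∝ p_i/√M_i ∝ n_i/√M_i.
x_UF₆(eff) = (n_UF₆/√M_UF₆) / (n_UF₆/√M_UF₆ + n_Xe/√M_Xe)
= (3.36/√352.02) / (3.36/√352.02 + 1.02/√131.29) = 0.1791/(0.1791 + 0.08902) = 0.6680.

0.6680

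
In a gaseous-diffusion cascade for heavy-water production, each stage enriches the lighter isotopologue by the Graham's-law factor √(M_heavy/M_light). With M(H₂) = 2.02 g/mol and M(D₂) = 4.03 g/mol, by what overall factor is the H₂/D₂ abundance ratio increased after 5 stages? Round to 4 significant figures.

5.622

Each stage multiplies the ratio by α = √(4.03/2.02), so after 5 stages the overall factor is α^5 = (4.03/2.02)^(5/2).
= 1.99505^(5/2) = 5.622.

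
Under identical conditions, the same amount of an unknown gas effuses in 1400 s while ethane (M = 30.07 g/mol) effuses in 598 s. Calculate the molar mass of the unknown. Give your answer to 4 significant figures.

Since effusion rate ∝ 1/√M, t_X/t_C₂H₆ = √(M_X/M_C₂H₆).
1400/598 = 2.341 = √(M_X/30.07)
M_X = 30.07 × 2.341² = 30.07 × 5.481 = 164.8 g/mol

164.8 g/mol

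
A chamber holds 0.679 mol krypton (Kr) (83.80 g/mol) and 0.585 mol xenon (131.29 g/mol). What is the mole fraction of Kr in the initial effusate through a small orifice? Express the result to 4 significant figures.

Each component's effusion rate ∝ (its partial pressure)·(1/√M) ∝ n_i/√M_i.
So x_Kr in the escaping gas = (n_Kr/√M_Kr) / Σ(n_i/√M_i)
= (0.679/√83.80) / (0.679/√83.80 + 0.585/√131.29) = 0.07417/(0.07417 + 0.05106) = 0.5923.

0.5923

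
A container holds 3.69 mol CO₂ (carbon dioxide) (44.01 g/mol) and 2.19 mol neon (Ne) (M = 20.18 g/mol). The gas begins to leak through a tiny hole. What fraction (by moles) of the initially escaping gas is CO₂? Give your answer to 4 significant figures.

0.5329

Each component's effusion rate ∝ (its partial pressure)·(1/√M) ∝ n_i/√M_i.
Mole fraction of CO₂ in the effusate = (n_CO₂/√M_CO₂) / (n_CO₂/√M_CO₂ + n_Ne/√M_Ne)
= (3.69/√44.01) / (3.69/√44.01 + 2.19/√20.18) = 0.5562/(0.5562 + 0.4875) = 0.5329.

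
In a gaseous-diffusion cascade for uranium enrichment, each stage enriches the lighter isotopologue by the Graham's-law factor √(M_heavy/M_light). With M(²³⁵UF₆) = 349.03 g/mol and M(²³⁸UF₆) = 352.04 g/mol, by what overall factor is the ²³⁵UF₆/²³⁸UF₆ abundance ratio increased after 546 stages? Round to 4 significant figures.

10.43

Each stage multiplies the ratio by α = √(352.04/349.03), so after 546 stages the overall factor is α^546 = (352.04/349.03)^(546/2).
= 1.00862^273 = 10.43.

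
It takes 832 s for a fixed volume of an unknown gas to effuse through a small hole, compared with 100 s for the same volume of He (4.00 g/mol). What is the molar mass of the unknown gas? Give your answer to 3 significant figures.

Using Graham's law: t_X/t_He = √(M_X/M_He).
832/100 = 8.320 = √(M_X/4.00)
M_X = 4.00 × 8.320² = 4.00 × 69.22 = 277 g/mol

277 g/mol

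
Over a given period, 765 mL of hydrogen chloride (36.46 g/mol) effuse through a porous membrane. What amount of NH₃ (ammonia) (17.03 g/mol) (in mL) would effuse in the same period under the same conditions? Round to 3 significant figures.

Graham's law gives rate_NH₃/rate_HCl = √(M_HCl/M_NH₃) = √(36.46/17.03) = √2.141 = 1.463.
So the volume for NH₃ is 765 × 1.463 = 1120 mL.

1120 mL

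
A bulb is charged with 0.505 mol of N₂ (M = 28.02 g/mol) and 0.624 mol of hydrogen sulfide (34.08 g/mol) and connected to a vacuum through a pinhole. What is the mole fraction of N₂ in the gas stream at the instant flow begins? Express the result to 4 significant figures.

The effusion rate of species i is ∝ p_i/√M_i ∝ n_i/√M_i.
Mole fraction of N₂ in the effusate = (n_N₂/√M_N₂) / (n_N₂/√M_N₂ + n_H₂S/√M_H₂S)
= (0.505/√28.02) / (0.505/√28.02 + 0.624/√34.08) = 0.09540/(0.09540 + 0.1069) = 0.4716.

0.4716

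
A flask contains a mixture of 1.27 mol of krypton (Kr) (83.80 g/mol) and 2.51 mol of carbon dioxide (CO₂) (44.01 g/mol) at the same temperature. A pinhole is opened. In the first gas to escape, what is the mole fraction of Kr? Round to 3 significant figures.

0.268

Effusion rate of each component ∝ n_i/√M_i (partial pressure × 1/√M).
x_Kr(eff) = (n_Kr/√M_Kr) / (n_Kr/√M_Kr + n_CO₂/√M_CO₂)
= (1.27/√83.80) / (1.27/√83.80 + 2.51/√44.01) = 0.1387/(0.1387 + 0.3784) = 0.268.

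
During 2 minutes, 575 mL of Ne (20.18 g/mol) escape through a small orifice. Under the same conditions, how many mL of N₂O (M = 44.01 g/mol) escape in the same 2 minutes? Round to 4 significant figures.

Since effusion rate ∝ 1/√M, rate_N₂O/rate_Ne = √(M_Ne/M_N₂O) = √(20.18/44.01) = √0.4585 = 0.6772.
So the volume for N₂O is 575 × 0.6772 = 389.4 mL.

389.4 mL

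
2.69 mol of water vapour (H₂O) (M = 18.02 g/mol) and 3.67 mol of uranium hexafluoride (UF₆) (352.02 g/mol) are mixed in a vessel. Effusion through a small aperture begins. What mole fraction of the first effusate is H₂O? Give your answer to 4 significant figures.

Rate_i ∝ x_i/√M_i (Graham's law weighted by mole fraction), so the effusate composition follows n_i/√M_i.
So x_H₂O in the escaping gas = (n_H₂O/√M_H₂O) / Σ(n_i/√M_i)
= (2.69/√18.02) / (2.69/√18.02 + 3.67/√352.02) = 0.6337/(0.6337 + 0.1956) = 0.7641.

0.7641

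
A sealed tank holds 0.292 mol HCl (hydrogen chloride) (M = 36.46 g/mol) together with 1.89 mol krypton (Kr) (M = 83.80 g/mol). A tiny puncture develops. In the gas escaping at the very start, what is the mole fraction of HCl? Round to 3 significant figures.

Effusion rate of each component ∝ n_i/√M_i (partial pressure × 1/√M).
So x_HCl in the escaping gas = (n_HCl/√M_HCl) / Σ(n_i/√M_i)
= (0.292/√36.46) / (0.292/√36.46 + 1.89/√83.80) = 0.04836/(0.04836 + 0.2065) = 0.190.

0.190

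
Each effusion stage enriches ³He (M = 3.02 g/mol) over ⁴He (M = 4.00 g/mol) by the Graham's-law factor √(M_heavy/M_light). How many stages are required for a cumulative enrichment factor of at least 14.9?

Per stage α = (4.00/3.02)^(1/2) = 1.32450^0.5, giving ln α = 0.1405.
Need α^N ≥ 14.9 ⇒ N ≥ ln(14.9) / ln α = 2.701 / 0.1405 = 19.22.
So at least 20 stages are needed.

20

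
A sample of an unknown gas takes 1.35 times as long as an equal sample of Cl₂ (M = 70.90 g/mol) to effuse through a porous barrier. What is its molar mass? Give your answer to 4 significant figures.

Since effusion rate ∝ 1/√M, t_X/t_Cl₂ = √(M_X/M_Cl₂).
1.35 = √(M_X/70.90)
M_X = 70.90 × 1.35² = 70.90 × 1.823 = 129.2 g/mol

129.2 g/mol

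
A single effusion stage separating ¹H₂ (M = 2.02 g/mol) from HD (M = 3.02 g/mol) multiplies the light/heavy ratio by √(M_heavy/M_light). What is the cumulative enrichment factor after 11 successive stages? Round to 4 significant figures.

The single-stage factor is √(M_heavy/M_light), so 11 stages give [√(3.02/2.02)]^11 = (3.02/2.02)^(11/2).
= 1.49505^(11/2) = 9.133.

9.133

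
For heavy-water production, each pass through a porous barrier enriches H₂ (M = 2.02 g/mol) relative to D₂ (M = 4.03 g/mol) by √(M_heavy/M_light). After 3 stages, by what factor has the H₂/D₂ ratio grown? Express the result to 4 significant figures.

Each stage multiplies the ratio by α = √(4.03/2.02), so after 3 stages the overall factor is α^3 = (4.03/2.02)^(3/2).
= 1.99505^(3/2) = 2.818.

2.818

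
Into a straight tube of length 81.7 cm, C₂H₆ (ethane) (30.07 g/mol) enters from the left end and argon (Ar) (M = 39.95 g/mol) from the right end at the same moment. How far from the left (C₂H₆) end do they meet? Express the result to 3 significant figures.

In equal time, each gas travels a distance ∝ its rate ∝ 1/√M, so d_C₂H₆/d_Ar = √(M_Ar/M_C₂H₆) = √(39.95/30.07) = 1.153.
With d_C₂H₆ + d_Ar = 81.7 cm, d_Ar = 81.7/(1 + 1.153) = 37.95 cm.
d_C₂H₆ = 81.7 − 37.95 = 43.7 cm.

43.7 cm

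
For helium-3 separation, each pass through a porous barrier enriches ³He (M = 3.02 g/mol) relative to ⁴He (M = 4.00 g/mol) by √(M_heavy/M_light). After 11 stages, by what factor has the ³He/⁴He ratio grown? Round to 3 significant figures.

4.69

The single-stage factor is √(M_heavy/M_light), so 11 stages give [√(4.00/3.02)]^11 = (4.00/3.02)^(11/2).
= 1.32450^(11/2) = 4.69.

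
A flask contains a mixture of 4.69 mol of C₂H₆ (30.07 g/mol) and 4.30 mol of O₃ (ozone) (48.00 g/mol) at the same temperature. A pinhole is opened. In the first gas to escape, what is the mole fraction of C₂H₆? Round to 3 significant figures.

The effusion rate of species i is ∝ p_i/√M_i ∝ n_i/√M_i.
x_C₂H₆(eff) = (n_C₂H₆/√M_C₂H₆) / (n_C₂H₆/√M_C₂H₆ + n_O₃/√M_O₃)
= (4.69/√30.07) / (4.69/√30.07 + 4.30/√48.00) = 0.8553/(0.8553 + 0.6207) = 0.579.

0.579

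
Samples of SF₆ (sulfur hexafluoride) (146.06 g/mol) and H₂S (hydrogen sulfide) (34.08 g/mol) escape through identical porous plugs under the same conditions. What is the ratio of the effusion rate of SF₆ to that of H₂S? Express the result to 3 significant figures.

0.483

Using Graham's law: rate_SF₆/rate_H₂S = √(M_H₂S/M_SF₆) = √(34.08/146.06) = √0.2333 = 0.483.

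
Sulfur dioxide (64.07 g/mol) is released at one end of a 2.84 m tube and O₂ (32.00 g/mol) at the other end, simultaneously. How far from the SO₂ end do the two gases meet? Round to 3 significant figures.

1.18 m

The fronts meet when d_SO₂ + d_O₂ = L with d_SO₂/d_O₂ = √(M_O₂/M_SO₂) (Graham's law). Here √(M_O₂/M_SO₂) = √(32.00/64.07) = 0.7067.
With d_SO₂ + d_O₂ = 2.84 m, d_O₂ = 2.84/(1 + 0.7067) = 1.664 m.
d_SO₂ = 2.84 − 1.664 = 1.18 m.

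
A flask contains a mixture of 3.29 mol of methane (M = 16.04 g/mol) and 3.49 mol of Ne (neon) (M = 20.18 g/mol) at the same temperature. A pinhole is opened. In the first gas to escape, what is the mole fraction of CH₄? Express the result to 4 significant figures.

Rate_i ∝ x_i/√M_i (Graham's law weighted by mole fraction), so the effusate composition follows n_i/√M_i.
x_CH₄(eff) = (n_CH₄/√M_CH₄) / (n_CH₄/√M_CH₄ + n_Ne/√M_Ne)
= (3.29/√16.04) / (3.29/√16.04 + 3.49/√20.18) = 0.8215/(0.8215 + 0.7769) = 0.5139.

0.5139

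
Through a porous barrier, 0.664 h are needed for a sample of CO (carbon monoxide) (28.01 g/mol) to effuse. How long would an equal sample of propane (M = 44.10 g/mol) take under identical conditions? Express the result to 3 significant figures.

Graham's law gives t_C₃H₈/t_CO = √(M_C₃H₈/M_CO) = √(44.10/28.01) = √1.574 = 1.255.
So the time for C₃H₈ is 0.664 × 1.255 = 0.833 h.

0.833 h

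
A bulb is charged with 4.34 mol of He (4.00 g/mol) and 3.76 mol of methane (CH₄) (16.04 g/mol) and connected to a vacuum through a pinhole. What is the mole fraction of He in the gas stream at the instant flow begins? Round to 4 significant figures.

Rate_i ∝ x_i/√M_i (Graham's law weighted by mole fraction), so the effusate composition follows n_i/√M_i.
So x_He in the escaping gas = (n_He/√M_He) / Σ(n_i/√M_i)
= (4.34/√4.00) / (4.34/√4.00 + 3.76/√16.04) = 2.170/(2.170 + 0.9388) = 0.6980.

0.6980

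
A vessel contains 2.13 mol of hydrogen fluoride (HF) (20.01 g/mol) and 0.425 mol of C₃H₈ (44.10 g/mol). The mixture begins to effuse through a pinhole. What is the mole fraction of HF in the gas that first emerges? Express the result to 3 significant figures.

0.882

Effusion rate of each component ∝ n_i/√M_i (partial pressure × 1/√M).
x_HF(eff) = (n_HF/√M_HF) / (n_HF/√M_HF + n_C₃H₈/√M_C₃H₈)
= (2.13/√20.01) / (2.13/√20.01 + 0.425/√44.10) = 0.4762/(0.4762 + 0.06400) = 0.882.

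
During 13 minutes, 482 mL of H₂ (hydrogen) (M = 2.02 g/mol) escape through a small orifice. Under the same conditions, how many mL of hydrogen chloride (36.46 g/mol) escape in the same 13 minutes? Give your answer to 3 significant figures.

Graham's law gives rate_HCl/rate_H₂ = √(M_H₂/M_HCl) = √(2.02/36.46) = √0.05540 = 0.2354.
So the volume for HCl is 482 × 0.2354 = 113 mL.

113 mL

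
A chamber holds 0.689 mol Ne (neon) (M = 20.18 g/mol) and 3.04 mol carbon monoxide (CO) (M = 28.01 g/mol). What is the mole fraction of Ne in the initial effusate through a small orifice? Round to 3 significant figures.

0.211

Effusion rate of each component ∝ n_i/√M_i (partial pressure × 1/√M).
Mole fraction of Ne in the effusate = (n_Ne/√M_Ne) / (n_Ne/√M_Ne + n_CO/√M_CO)
= (0.689/√20.18) / (0.689/√20.18 + 3.04/√28.01) = 0.1534/(0.1534 + 0.5744) = 0.211.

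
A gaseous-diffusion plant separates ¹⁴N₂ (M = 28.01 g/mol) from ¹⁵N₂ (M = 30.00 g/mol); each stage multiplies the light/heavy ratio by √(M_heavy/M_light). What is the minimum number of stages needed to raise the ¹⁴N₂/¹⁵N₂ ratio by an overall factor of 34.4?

104

Single-stage factor α = √(30.00/28.01), so ln α = ½ ln(1.07105) = 0.03432.
Need α^N ≥ 34.4 ⇒ N ≥ ln(34.4) / ln α = 3.538 / 0.03432 = 103.10.
So at least 104 stages are needed.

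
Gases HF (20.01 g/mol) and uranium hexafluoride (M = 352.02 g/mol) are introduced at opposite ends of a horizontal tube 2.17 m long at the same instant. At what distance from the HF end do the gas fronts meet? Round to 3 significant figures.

Distances travelled in equal time are proportional to diffusion rates, so d_HF/d_UF₆ = √(M_UF₆/M_HF) = √(352.02/20.01) = 4.194.
With d_HF + d_UF₆ = 2.17 m, d_UF₆ = 2.17/(1 + 4.194) = 0.4178 m.
d_HF = 2.17 − 0.4178 = 1.75 m.

1.75 m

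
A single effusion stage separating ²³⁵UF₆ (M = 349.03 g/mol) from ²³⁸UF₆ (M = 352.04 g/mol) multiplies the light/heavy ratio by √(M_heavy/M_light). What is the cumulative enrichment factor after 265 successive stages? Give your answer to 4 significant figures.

3.120

Each stage multiplies the ratio by α = √(352.04/349.03), so after 265 stages the overall factor is α^265 = (352.04/349.03)^(265/2).
= 1.00862^(265/2) = 3.120.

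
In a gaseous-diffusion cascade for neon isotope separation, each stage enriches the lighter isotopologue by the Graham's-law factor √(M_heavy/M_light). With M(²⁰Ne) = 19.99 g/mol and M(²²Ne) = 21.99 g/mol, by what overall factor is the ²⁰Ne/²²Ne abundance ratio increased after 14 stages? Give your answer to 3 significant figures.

After 14 stages the ratio has grown by (√(21.99/19.99))^14 = (21.99/19.99)^(14/2).
= 1.10005^7 = 1.95.

1.95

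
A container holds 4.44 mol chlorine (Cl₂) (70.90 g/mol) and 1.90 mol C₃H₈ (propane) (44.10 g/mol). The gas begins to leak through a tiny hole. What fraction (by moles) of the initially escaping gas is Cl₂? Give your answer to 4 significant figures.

Each component's effusion rate ∝ (its partial pressure)·(1/√M) ∝ n_i/√M_i.
So x_Cl₂ in the escaping gas = (n_Cl₂/√M_Cl₂) / Σ(n_i/√M_i)
= (4.44/√70.90) / (4.44/√70.90 + 1.90/√44.10) = 0.5273/(0.5273 + 0.2861) = 0.6483.

0.6483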